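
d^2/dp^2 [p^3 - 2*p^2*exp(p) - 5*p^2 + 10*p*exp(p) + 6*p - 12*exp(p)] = -2*p^2*exp(p) + 2*p*exp(p) + 6*p + 4*exp(p) - 10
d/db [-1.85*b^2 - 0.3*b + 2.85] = -3.7*b - 0.3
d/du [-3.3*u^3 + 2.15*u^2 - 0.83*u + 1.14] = -9.9*u^2 + 4.3*u - 0.83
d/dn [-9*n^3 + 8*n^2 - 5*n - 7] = -27*n^2 + 16*n - 5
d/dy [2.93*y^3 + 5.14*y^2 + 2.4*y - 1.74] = 8.79*y^2 + 10.28*y + 2.4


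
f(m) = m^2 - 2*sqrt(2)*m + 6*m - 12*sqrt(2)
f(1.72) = -8.56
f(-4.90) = -8.50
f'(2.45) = 8.07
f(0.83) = -13.65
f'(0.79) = 4.75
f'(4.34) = 11.85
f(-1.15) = -19.30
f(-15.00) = 160.46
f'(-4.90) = -6.63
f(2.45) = -3.20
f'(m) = 2*m - 2*sqrt(2) + 6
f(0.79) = -13.84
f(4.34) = 15.63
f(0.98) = -12.90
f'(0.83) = 4.83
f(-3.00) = -17.49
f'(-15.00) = -26.83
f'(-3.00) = -2.83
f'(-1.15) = 0.87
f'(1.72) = 6.61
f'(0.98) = 5.13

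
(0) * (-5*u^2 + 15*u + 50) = 0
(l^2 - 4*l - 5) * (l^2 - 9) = l^4 - 4*l^3 - 14*l^2 + 36*l + 45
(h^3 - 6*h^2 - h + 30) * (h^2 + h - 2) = h^5 - 5*h^4 - 9*h^3 + 41*h^2 + 32*h - 60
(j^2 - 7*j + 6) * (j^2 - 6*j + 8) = j^4 - 13*j^3 + 56*j^2 - 92*j + 48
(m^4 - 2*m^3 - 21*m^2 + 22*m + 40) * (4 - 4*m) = -4*m^5 + 12*m^4 + 76*m^3 - 172*m^2 - 72*m + 160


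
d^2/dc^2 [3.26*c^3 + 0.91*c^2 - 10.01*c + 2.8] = 19.56*c + 1.82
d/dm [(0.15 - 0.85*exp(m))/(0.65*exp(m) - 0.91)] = 0.676*exp(m)/(0.65*exp(m) - 0.91)^2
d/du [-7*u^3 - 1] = -21*u^2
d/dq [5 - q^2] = -2*q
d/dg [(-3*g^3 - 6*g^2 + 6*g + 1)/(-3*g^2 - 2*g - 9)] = (9*g^4 + 12*g^3 + 111*g^2 + 114*g - 52)/(9*g^4 + 12*g^3 + 58*g^2 + 36*g + 81)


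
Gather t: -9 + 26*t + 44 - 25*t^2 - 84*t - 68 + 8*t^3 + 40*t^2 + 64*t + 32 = 8*t^3 + 15*t^2 + 6*t - 1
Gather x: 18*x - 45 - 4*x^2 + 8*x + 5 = -4*x^2 + 26*x - 40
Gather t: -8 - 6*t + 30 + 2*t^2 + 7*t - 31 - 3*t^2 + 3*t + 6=-t^2 + 4*t - 3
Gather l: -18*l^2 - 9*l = -18*l^2 - 9*l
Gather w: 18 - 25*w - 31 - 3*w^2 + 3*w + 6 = -3*w^2 - 22*w - 7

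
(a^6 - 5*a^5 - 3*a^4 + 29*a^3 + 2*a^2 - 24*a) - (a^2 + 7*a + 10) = a^6 - 5*a^5 - 3*a^4 + 29*a^3 + a^2 - 31*a - 10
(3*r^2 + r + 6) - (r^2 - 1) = 2*r^2 + r + 7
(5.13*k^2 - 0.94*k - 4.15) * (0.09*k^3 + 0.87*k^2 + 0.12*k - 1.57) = 0.4617*k^5 + 4.3785*k^4 - 0.5757*k^3 - 11.7774*k^2 + 0.9778*k + 6.5155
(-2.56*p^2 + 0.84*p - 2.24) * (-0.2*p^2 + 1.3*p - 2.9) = 0.512*p^4 - 3.496*p^3 + 8.964*p^2 - 5.348*p + 6.496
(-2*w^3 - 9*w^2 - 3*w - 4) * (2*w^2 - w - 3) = -4*w^5 - 16*w^4 + 9*w^3 + 22*w^2 + 13*w + 12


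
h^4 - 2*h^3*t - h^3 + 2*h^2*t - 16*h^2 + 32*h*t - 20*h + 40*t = (h - 5)*(h + 2)^2*(h - 2*t)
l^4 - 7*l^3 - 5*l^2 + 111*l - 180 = (l - 5)*(l - 3)^2*(l + 4)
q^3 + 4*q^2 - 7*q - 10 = (q - 2)*(q + 1)*(q + 5)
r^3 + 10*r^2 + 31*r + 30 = (r + 2)*(r + 3)*(r + 5)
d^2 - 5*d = d*(d - 5)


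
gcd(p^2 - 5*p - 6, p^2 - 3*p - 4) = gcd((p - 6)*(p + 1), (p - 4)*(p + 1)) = p + 1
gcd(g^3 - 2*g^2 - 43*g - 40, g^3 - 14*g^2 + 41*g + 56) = g^2 - 7*g - 8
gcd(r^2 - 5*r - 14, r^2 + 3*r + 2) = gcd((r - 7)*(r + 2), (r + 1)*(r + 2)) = r + 2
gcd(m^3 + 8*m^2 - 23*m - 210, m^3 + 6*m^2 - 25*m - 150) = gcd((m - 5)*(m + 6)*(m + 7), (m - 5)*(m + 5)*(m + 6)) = m^2 + m - 30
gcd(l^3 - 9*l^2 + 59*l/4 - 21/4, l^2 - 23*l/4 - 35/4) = l - 7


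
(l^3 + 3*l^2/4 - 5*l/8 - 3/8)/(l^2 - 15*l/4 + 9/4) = (2*l^2 + 3*l + 1)/(2*(l - 3))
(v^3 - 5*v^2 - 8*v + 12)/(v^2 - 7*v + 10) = (v^3 - 5*v^2 - 8*v + 12)/(v^2 - 7*v + 10)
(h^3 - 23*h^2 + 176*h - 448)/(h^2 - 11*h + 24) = (h^2 - 15*h + 56)/(h - 3)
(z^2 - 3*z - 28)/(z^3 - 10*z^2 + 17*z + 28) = (z + 4)/(z^2 - 3*z - 4)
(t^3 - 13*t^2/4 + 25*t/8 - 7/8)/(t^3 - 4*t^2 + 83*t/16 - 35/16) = 2*(2*t - 1)/(4*t - 5)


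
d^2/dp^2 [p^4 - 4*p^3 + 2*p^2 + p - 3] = 12*p^2 - 24*p + 4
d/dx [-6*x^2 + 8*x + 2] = 8 - 12*x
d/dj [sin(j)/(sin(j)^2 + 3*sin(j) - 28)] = (cos(j)^2 - 29)*cos(j)/((sin(j) - 4)^2*(sin(j) + 7)^2)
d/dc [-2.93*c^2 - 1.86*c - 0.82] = -5.86*c - 1.86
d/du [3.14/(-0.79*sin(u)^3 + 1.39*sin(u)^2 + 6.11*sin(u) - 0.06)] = (7.4418*sin(u)^2 - 8.7292*sin(u) - 19.1854)*cos(u)/(0.79*sin(u)^3 - 1.39*sin(u)^2 - 6.11*sin(u) + 0.06)^2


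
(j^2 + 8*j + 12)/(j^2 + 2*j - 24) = (j + 2)/(j - 4)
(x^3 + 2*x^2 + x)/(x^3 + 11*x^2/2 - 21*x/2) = 2*(x^2 + 2*x + 1)/(2*x^2 + 11*x - 21)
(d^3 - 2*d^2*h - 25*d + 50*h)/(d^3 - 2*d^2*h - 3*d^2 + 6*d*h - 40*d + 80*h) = (d - 5)/(d - 8)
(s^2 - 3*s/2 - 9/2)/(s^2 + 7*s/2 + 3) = (s - 3)/(s + 2)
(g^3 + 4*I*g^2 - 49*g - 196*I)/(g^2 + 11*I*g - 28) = (g^2 - 49)/(g + 7*I)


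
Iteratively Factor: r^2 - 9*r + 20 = (r - 4)*(r - 5)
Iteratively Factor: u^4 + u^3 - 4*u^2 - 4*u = (u + 2)*(u^3 - u^2 - 2*u) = (u + 1)*(u + 2)*(u^2 - 2*u) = (u - 2)*(u + 1)*(u + 2)*(u)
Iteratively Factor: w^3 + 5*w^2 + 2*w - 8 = (w + 2)*(w^2 + 3*w - 4) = (w - 1)*(w + 2)*(w + 4)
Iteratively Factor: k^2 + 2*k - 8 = (k - 2)*(k + 4)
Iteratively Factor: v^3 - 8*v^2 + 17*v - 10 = (v - 1)*(v^2 - 7*v + 10) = (v - 2)*(v - 1)*(v - 5)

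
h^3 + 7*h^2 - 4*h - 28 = (h - 2)*(h + 2)*(h + 7)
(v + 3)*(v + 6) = v^2 + 9*v + 18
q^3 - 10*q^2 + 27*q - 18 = (q - 6)*(q - 3)*(q - 1)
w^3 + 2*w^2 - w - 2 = (w - 1)*(w + 1)*(w + 2)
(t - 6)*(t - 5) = t^2 - 11*t + 30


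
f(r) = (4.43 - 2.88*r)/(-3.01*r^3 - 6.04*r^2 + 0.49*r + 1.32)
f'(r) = (4.43 - 2.88*r)*(9.03*r^2 + 12.08*r - 0.49)/(-3.01*r^3 - 6.04*r^2 + 0.49*r + 1.32)^2 - 2.88/(-3.01*r^3 - 6.04*r^2 + 0.49*r + 1.32) = (-17.3376*r^3 + 22.6077*r^2 + 53.5144*r - 5.9723)/(9.0601*r^6 + 36.3608*r^5 + 33.5318*r^4 - 13.8656*r^3 - 15.7055*r^2 + 1.2936*r + 1.7424)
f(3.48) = 0.03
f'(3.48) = -0.01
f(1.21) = -0.08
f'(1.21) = 0.41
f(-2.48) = 1.30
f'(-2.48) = 3.37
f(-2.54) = 1.13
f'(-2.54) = 2.65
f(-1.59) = -3.43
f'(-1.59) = 5.18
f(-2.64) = 0.90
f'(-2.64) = 1.86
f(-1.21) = -2.84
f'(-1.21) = -0.89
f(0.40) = 9.18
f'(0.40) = 140.80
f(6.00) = 0.01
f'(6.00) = -0.00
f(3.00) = 0.03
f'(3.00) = -0.01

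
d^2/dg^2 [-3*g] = 0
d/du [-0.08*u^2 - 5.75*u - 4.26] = -0.16*u - 5.75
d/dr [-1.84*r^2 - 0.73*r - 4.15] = -3.68*r - 0.73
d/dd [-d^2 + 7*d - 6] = 7 - 2*d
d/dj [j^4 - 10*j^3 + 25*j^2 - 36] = 2*j*(2*j^2 - 15*j + 25)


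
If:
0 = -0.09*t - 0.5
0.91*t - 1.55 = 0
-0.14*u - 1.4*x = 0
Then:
No Solution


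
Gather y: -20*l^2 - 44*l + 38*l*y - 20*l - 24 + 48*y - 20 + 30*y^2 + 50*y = -20*l^2 - 64*l + 30*y^2 + y*(38*l + 98) - 44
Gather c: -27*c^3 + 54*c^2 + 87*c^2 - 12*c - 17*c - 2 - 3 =-27*c^3 + 141*c^2 - 29*c - 5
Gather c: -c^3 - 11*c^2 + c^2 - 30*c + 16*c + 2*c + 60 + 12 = -c^3 - 10*c^2 - 12*c + 72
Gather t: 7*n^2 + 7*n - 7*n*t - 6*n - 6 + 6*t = 7*n^2 + n + t*(6 - 7*n) - 6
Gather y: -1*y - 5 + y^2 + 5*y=y^2 + 4*y - 5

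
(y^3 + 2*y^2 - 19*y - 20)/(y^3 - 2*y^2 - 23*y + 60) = (y + 1)/(y - 3)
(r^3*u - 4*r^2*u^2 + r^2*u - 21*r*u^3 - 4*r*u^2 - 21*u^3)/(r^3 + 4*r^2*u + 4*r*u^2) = u*(r^3 - 4*r^2*u + r^2 - 21*r*u^2 - 4*r*u - 21*u^2)/(r*(r^2 + 4*r*u + 4*u^2))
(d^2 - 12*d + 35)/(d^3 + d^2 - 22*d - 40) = (d - 7)/(d^2 + 6*d + 8)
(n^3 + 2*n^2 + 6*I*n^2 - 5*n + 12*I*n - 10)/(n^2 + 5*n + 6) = (n^2 + 6*I*n - 5)/(n + 3)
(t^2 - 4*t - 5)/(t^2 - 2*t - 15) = (t + 1)/(t + 3)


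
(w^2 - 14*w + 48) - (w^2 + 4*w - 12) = 60 - 18*w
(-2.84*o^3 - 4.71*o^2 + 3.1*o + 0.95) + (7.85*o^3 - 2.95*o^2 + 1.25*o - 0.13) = 5.01*o^3 - 7.66*o^2 + 4.35*o + 0.82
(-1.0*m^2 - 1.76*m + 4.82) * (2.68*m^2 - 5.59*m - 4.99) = -2.68*m^4 + 0.8732*m^3 + 27.746*m^2 - 18.1614*m - 24.0518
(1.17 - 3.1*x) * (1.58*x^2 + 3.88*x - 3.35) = -4.898*x^3 - 10.1794*x^2 + 14.9246*x - 3.9195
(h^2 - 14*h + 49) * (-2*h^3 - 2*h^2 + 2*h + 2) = -2*h^5 + 26*h^4 - 68*h^3 - 124*h^2 + 70*h + 98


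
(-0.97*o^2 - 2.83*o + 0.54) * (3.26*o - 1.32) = -3.1622*o^3 - 7.9454*o^2 + 5.496*o - 0.7128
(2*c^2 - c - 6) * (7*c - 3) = 14*c^3 - 13*c^2 - 39*c + 18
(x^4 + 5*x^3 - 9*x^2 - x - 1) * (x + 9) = x^5 + 14*x^4 + 36*x^3 - 82*x^2 - 10*x - 9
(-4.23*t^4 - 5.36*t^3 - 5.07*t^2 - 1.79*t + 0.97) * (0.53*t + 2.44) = -2.2419*t^5 - 13.162*t^4 - 15.7655*t^3 - 13.3195*t^2 - 3.8535*t + 2.3668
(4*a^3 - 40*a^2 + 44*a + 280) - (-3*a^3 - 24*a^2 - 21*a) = 7*a^3 - 16*a^2 + 65*a + 280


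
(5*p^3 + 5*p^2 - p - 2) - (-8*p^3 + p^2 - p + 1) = 13*p^3 + 4*p^2 - 3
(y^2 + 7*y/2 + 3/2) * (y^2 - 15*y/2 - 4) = y^4 - 4*y^3 - 115*y^2/4 - 101*y/4 - 6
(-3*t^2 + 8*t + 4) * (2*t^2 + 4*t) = -6*t^4 + 4*t^3 + 40*t^2 + 16*t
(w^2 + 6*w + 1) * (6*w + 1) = 6*w^3 + 37*w^2 + 12*w + 1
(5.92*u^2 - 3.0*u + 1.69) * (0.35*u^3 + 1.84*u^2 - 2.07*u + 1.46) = 2.072*u^5 + 9.8428*u^4 - 17.1829*u^3 + 17.9628*u^2 - 7.8783*u + 2.4674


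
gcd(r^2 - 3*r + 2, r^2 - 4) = r - 2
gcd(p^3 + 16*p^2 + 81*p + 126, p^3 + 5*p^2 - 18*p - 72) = p^2 + 9*p + 18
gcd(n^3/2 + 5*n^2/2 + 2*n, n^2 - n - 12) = 1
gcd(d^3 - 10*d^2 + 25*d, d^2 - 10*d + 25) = d^2 - 10*d + 25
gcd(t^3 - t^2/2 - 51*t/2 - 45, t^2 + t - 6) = t + 3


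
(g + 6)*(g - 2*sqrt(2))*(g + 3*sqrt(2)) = g^3 + sqrt(2)*g^2 + 6*g^2 - 12*g + 6*sqrt(2)*g - 72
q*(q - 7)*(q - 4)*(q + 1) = q^4 - 10*q^3 + 17*q^2 + 28*q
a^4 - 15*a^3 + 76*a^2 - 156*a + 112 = (a - 7)*(a - 4)*(a - 2)^2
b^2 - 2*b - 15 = (b - 5)*(b + 3)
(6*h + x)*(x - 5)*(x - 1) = 6*h*x^2 - 36*h*x + 30*h + x^3 - 6*x^2 + 5*x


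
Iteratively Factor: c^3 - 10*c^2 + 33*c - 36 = (c - 3)*(c^2 - 7*c + 12) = (c - 4)*(c - 3)*(c - 3)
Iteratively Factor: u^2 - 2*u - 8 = (u + 2)*(u - 4)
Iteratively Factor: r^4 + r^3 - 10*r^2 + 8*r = (r - 2)*(r^3 + 3*r^2 - 4*r) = r*(r - 2)*(r^2 + 3*r - 4) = r*(r - 2)*(r + 4)*(r - 1)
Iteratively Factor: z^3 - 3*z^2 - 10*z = (z)*(z^2 - 3*z - 10) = z*(z - 5)*(z + 2)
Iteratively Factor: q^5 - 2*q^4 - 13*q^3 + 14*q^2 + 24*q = (q + 1)*(q^4 - 3*q^3 - 10*q^2 + 24*q) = (q - 2)*(q + 1)*(q^3 - q^2 - 12*q) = q*(q - 2)*(q + 1)*(q^2 - q - 12) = q*(q - 2)*(q + 1)*(q + 3)*(q - 4)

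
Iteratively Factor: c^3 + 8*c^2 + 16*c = (c)*(c^2 + 8*c + 16) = c*(c + 4)*(c + 4)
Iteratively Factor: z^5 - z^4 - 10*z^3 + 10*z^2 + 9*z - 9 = (z - 1)*(z^4 - 10*z^2 + 9) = (z - 1)^2*(z^3 + z^2 - 9*z - 9) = (z - 1)^2*(z + 1)*(z^2 - 9) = (z - 3)*(z - 1)^2*(z + 1)*(z + 3)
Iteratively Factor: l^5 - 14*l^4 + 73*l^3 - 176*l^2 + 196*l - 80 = (l - 2)*(l^4 - 12*l^3 + 49*l^2 - 78*l + 40) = (l - 2)*(l - 1)*(l^3 - 11*l^2 + 38*l - 40) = (l - 4)*(l - 2)*(l - 1)*(l^2 - 7*l + 10) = (l - 4)*(l - 2)^2*(l - 1)*(l - 5)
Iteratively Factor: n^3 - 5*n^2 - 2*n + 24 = (n - 4)*(n^2 - n - 6) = (n - 4)*(n + 2)*(n - 3)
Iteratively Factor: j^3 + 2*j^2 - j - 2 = (j + 2)*(j^2 - 1) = (j - 1)*(j + 2)*(j + 1)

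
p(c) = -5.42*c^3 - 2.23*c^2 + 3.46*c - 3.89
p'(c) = -16.26*c^2 - 4.46*c + 3.46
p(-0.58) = -5.59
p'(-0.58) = 0.58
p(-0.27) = -4.88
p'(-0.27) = 3.48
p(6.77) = -1764.44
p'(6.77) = -771.98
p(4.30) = -461.17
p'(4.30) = -316.37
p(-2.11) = 29.80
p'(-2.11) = -59.52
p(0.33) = -3.19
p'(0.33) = 0.22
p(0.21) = -3.31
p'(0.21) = 1.81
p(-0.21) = -4.66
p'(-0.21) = 3.68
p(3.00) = -159.92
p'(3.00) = -156.26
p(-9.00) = 3735.52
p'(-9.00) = -1273.46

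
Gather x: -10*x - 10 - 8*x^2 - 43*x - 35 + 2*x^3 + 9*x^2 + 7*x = 2*x^3 + x^2 - 46*x - 45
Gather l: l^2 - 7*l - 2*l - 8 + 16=l^2 - 9*l + 8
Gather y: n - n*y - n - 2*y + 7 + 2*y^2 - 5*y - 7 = 2*y^2 + y*(-n - 7)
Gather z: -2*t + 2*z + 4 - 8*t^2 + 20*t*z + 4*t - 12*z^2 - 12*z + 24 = -8*t^2 + 2*t - 12*z^2 + z*(20*t - 10) + 28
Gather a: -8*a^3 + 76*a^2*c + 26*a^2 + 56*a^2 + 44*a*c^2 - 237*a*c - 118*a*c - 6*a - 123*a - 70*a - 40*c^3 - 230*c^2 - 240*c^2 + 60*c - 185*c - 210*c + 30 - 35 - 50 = -8*a^3 + a^2*(76*c + 82) + a*(44*c^2 - 355*c - 199) - 40*c^3 - 470*c^2 - 335*c - 55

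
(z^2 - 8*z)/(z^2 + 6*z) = (z - 8)/(z + 6)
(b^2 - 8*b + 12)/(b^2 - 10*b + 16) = (b - 6)/(b - 8)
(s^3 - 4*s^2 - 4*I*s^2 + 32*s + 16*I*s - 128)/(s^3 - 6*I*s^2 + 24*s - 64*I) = (s - 4)/(s - 2*I)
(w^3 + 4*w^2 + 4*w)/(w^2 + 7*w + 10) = w*(w + 2)/(w + 5)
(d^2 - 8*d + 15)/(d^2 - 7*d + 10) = (d - 3)/(d - 2)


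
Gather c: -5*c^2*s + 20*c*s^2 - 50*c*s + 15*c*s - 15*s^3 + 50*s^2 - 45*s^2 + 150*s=-5*c^2*s + c*(20*s^2 - 35*s) - 15*s^3 + 5*s^2 + 150*s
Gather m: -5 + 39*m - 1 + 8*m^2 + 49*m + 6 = 8*m^2 + 88*m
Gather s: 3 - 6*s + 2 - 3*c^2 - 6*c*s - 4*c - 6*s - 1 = -3*c^2 - 4*c + s*(-6*c - 12) + 4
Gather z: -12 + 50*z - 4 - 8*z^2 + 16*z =-8*z^2 + 66*z - 16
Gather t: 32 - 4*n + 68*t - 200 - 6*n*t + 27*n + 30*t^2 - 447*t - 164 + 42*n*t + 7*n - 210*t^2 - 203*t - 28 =30*n - 180*t^2 + t*(36*n - 582) - 360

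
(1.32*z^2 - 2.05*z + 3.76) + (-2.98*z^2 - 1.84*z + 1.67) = -1.66*z^2 - 3.89*z + 5.43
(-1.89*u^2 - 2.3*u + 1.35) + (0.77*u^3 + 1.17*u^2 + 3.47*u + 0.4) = 0.77*u^3 - 0.72*u^2 + 1.17*u + 1.75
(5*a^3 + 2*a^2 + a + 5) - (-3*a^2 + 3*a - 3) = 5*a^3 + 5*a^2 - 2*a + 8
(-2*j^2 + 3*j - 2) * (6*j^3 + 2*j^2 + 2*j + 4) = -12*j^5 + 14*j^4 - 10*j^3 - 6*j^2 + 8*j - 8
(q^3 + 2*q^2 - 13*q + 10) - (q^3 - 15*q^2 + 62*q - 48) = 17*q^2 - 75*q + 58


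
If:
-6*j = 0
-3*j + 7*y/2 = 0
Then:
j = 0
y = 0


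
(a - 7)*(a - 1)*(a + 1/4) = a^3 - 31*a^2/4 + 5*a + 7/4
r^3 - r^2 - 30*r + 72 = (r - 4)*(r - 3)*(r + 6)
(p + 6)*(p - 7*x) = p^2 - 7*p*x + 6*p - 42*x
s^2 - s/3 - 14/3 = (s - 7/3)*(s + 2)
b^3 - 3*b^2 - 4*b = b*(b - 4)*(b + 1)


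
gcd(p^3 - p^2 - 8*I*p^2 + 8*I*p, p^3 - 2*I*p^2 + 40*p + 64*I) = p - 8*I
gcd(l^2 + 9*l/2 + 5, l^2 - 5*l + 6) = 1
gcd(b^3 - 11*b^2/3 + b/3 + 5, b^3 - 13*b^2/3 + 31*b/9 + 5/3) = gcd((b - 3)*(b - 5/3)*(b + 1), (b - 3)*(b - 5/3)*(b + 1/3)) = b^2 - 14*b/3 + 5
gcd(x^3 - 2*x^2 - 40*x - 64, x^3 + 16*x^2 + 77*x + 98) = x + 2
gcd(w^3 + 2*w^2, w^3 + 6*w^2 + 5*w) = w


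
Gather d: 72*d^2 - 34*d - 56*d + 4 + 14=72*d^2 - 90*d + 18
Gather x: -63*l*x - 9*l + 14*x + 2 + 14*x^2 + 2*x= -9*l + 14*x^2 + x*(16 - 63*l) + 2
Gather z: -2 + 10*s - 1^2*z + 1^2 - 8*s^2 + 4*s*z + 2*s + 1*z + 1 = -8*s^2 + 4*s*z + 12*s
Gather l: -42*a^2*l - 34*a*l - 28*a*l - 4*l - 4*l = l*(-42*a^2 - 62*a - 8)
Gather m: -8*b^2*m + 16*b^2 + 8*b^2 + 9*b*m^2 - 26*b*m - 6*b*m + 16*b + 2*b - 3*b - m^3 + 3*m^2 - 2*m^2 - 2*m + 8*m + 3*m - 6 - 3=24*b^2 + 15*b - m^3 + m^2*(9*b + 1) + m*(-8*b^2 - 32*b + 9) - 9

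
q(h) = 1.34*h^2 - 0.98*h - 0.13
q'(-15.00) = -41.18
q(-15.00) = 316.07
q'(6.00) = 15.10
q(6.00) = 42.23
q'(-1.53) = -5.08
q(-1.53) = 4.51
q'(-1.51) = -5.03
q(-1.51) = 4.41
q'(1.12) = 2.02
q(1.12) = 0.45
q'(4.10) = 10.01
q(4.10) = 18.38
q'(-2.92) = -8.81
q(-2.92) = 14.16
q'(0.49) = 0.33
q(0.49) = -0.29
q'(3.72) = 8.99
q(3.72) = 14.77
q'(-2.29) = -7.12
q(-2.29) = 9.14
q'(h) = 2.68*h - 0.98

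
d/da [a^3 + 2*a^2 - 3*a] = 3*a^2 + 4*a - 3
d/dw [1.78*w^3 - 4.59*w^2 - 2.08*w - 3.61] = 5.34*w^2 - 9.18*w - 2.08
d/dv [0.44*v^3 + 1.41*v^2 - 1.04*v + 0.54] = 1.32*v^2 + 2.82*v - 1.04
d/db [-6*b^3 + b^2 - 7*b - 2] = -18*b^2 + 2*b - 7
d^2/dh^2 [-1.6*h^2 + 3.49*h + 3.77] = -3.20000000000000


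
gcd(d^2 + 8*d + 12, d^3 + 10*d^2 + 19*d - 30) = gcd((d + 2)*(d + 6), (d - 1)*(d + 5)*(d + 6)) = d + 6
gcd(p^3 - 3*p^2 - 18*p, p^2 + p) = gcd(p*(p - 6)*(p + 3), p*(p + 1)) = p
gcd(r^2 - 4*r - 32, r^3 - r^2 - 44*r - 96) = r^2 - 4*r - 32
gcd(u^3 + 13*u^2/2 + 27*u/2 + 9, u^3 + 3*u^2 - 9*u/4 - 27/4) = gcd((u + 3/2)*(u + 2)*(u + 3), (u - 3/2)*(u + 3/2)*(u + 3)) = u^2 + 9*u/2 + 9/2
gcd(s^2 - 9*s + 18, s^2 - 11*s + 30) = s - 6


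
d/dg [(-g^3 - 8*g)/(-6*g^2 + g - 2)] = (-g*(12*g - 1)*(g^2 + 8) + (3*g^2 + 8)*(6*g^2 - g + 2))/(6*g^2 - g + 2)^2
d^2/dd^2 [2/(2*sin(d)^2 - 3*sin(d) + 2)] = 2*(-16*sin(d)^4 + 18*sin(d)^3 + 31*sin(d)^2 - 42*sin(d) + 10)/(-3*sin(d) - cos(2*d) + 3)^3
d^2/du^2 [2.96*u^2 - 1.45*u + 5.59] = 5.92000000000000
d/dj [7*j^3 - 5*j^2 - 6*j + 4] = 21*j^2 - 10*j - 6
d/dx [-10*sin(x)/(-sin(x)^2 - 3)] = 10*(cos(x)^2 + 2)*cos(x)/(sin(x)^2 + 3)^2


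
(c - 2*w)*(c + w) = c^2 - c*w - 2*w^2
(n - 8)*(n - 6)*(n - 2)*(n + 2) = n^4 - 14*n^3 + 44*n^2 + 56*n - 192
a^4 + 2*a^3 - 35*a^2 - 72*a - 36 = (a - 6)*(a + 1)^2*(a + 6)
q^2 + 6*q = q*(q + 6)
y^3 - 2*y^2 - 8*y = y*(y - 4)*(y + 2)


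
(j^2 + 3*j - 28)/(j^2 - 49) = (j - 4)/(j - 7)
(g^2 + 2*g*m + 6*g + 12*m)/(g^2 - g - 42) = (g + 2*m)/(g - 7)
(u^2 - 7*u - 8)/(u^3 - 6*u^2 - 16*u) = (u + 1)/(u*(u + 2))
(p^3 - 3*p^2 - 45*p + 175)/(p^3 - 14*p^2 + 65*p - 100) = (p + 7)/(p - 4)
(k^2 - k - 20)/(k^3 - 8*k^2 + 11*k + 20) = (k + 4)/(k^2 - 3*k - 4)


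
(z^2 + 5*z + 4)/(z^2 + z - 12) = (z + 1)/(z - 3)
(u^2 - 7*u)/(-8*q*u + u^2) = (7 - u)/(8*q - u)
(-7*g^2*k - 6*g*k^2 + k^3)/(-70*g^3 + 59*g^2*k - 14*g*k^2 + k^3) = k*(g + k)/(10*g^2 - 7*g*k + k^2)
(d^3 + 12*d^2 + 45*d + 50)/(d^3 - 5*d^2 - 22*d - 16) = (d^2 + 10*d + 25)/(d^2 - 7*d - 8)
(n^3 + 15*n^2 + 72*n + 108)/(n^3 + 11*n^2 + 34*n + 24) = (n^2 + 9*n + 18)/(n^2 + 5*n + 4)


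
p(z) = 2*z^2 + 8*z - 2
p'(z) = 4*z + 8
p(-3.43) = -5.91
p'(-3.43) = -5.72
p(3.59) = 52.50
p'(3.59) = 22.36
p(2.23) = 25.79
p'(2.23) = 16.92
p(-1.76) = -9.88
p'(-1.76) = 0.96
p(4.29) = 69.13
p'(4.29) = 25.16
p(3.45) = 49.40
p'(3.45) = 21.80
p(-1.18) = -8.66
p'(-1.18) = 3.28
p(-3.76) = -3.80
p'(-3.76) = -7.04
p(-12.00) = 190.00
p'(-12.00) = -40.00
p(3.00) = 40.00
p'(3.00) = 20.00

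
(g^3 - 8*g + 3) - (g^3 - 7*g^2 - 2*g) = 7*g^2 - 6*g + 3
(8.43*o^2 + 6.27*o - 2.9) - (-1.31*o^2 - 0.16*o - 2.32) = 9.74*o^2 + 6.43*o - 0.58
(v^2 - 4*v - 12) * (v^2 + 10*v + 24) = v^4 + 6*v^3 - 28*v^2 - 216*v - 288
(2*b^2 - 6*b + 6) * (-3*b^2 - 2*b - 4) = -6*b^4 + 14*b^3 - 14*b^2 + 12*b - 24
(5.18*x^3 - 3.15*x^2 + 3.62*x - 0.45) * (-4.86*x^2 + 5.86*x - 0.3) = -25.1748*x^5 + 45.6638*x^4 - 37.6062*x^3 + 24.3452*x^2 - 3.723*x + 0.135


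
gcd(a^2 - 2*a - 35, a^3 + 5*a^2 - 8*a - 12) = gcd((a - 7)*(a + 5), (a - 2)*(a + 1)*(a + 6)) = 1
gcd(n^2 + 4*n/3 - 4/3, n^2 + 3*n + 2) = n + 2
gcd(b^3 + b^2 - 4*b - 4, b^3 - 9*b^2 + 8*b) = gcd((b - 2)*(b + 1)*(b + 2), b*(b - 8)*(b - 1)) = 1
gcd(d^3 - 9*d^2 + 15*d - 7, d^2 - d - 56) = 1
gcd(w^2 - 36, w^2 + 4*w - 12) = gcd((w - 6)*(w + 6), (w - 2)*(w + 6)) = w + 6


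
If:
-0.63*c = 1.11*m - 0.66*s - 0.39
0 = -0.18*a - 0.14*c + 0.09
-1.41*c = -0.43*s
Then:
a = 0.5 - 0.237194641449961*s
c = 0.304964539007092*s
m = 0.421506612995975*s + 0.351351351351351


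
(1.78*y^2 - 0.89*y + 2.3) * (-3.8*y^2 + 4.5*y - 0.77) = -6.764*y^4 + 11.392*y^3 - 14.1156*y^2 + 11.0353*y - 1.771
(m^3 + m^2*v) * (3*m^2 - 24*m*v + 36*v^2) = 3*m^5 - 21*m^4*v + 12*m^3*v^2 + 36*m^2*v^3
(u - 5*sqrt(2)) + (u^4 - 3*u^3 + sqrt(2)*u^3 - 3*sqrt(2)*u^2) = u^4 - 3*u^3 + sqrt(2)*u^3 - 3*sqrt(2)*u^2 + u - 5*sqrt(2)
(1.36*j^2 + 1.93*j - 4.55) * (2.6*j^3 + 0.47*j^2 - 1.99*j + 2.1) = 3.536*j^5 + 5.6572*j^4 - 13.6293*j^3 - 3.1232*j^2 + 13.1075*j - 9.555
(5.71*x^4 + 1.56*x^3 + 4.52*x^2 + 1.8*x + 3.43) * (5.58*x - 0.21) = 31.8618*x^5 + 7.5057*x^4 + 24.894*x^3 + 9.0948*x^2 + 18.7614*x - 0.7203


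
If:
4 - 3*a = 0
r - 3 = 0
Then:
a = 4/3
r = 3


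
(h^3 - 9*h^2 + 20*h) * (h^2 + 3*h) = h^5 - 6*h^4 - 7*h^3 + 60*h^2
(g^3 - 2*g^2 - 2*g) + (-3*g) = g^3 - 2*g^2 - 5*g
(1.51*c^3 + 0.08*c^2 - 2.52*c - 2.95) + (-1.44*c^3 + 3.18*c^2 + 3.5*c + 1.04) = 0.0700000000000001*c^3 + 3.26*c^2 + 0.98*c - 1.91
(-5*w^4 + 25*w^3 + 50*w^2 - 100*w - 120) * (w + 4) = -5*w^5 + 5*w^4 + 150*w^3 + 100*w^2 - 520*w - 480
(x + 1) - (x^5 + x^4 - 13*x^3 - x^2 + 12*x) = -x^5 - x^4 + 13*x^3 + x^2 - 11*x + 1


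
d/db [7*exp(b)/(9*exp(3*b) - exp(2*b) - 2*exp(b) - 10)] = 7*(-18*exp(3*b) + exp(2*b) - 10)*exp(b)/(81*exp(6*b) - 18*exp(5*b) - 35*exp(4*b) - 176*exp(3*b) + 24*exp(2*b) + 40*exp(b) + 100)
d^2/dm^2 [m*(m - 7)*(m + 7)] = 6*m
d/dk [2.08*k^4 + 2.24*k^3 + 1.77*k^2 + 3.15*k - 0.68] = 8.32*k^3 + 6.72*k^2 + 3.54*k + 3.15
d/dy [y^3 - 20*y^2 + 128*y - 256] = 3*y^2 - 40*y + 128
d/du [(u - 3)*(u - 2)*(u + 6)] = 3*u^2 + 2*u - 24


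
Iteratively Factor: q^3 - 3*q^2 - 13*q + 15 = (q + 3)*(q^2 - 6*q + 5) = (q - 1)*(q + 3)*(q - 5)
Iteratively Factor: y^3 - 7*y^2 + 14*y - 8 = (y - 2)*(y^2 - 5*y + 4) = (y - 4)*(y - 2)*(y - 1)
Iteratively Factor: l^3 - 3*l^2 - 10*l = (l)*(l^2 - 3*l - 10) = l*(l - 5)*(l + 2)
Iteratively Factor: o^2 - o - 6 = (o - 3)*(o + 2)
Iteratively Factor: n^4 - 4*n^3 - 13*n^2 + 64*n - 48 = (n + 4)*(n^3 - 8*n^2 + 19*n - 12) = (n - 1)*(n + 4)*(n^2 - 7*n + 12) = (n - 3)*(n - 1)*(n + 4)*(n - 4)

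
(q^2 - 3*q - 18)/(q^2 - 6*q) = (q + 3)/q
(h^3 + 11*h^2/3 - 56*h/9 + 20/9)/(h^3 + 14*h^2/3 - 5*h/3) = (9*h^2 - 12*h + 4)/(3*h*(3*h - 1))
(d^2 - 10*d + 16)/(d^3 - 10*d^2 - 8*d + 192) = (d - 2)/(d^2 - 2*d - 24)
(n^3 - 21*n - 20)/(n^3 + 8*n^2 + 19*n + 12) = (n - 5)/(n + 3)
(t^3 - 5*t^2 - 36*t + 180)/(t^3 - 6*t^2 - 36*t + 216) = (t - 5)/(t - 6)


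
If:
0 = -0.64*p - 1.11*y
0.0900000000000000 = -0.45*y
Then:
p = 0.35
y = -0.20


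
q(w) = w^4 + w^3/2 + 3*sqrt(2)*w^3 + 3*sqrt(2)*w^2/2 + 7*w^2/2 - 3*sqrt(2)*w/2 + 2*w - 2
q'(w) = 4*w^3 + 3*w^2/2 + 9*sqrt(2)*w^2 + 3*sqrt(2)*w + 7*w - 3*sqrt(2)/2 + 2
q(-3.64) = 19.74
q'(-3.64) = -45.44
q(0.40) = -0.82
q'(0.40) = 6.91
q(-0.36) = -1.43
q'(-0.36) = -2.51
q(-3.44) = 11.91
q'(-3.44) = -33.26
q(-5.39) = 263.34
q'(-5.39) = -273.73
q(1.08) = 11.76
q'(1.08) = 33.66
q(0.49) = -0.09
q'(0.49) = 9.27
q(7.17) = 4677.14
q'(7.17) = 2286.34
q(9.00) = 10470.62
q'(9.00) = 4169.52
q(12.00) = 29737.30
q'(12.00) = 9095.61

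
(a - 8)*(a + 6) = a^2 - 2*a - 48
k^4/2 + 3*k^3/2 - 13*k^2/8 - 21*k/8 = k*(k/2 + 1/2)*(k - 3/2)*(k + 7/2)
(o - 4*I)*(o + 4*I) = o^2 + 16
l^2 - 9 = (l - 3)*(l + 3)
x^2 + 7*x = x*(x + 7)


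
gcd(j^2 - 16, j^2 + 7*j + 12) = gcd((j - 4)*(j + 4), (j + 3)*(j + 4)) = j + 4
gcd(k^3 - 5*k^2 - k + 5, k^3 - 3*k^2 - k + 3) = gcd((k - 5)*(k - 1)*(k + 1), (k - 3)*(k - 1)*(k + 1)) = k^2 - 1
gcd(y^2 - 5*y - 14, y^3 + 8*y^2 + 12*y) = y + 2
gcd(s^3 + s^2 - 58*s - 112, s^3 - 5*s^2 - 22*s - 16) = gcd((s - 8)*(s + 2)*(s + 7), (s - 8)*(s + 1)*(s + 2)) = s^2 - 6*s - 16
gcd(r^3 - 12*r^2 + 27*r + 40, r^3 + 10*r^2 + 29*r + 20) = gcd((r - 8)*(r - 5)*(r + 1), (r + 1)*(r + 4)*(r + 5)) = r + 1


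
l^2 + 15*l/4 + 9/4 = (l + 3/4)*(l + 3)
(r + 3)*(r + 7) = r^2 + 10*r + 21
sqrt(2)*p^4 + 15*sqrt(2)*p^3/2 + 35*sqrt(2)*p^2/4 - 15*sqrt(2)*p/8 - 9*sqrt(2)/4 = (p - 1/2)*(p + 3/2)*(p + 6)*(sqrt(2)*p + sqrt(2)/2)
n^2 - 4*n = n*(n - 4)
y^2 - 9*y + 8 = (y - 8)*(y - 1)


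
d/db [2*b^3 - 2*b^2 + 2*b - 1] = 6*b^2 - 4*b + 2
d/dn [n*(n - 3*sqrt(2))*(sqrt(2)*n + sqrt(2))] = 3*sqrt(2)*n^2 - 12*n + 2*sqrt(2)*n - 6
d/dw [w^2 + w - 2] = 2*w + 1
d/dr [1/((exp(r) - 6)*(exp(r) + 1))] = (5 - 2*exp(r))*exp(r)/(exp(4*r) - 10*exp(3*r) + 13*exp(2*r) + 60*exp(r) + 36)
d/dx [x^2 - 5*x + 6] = 2*x - 5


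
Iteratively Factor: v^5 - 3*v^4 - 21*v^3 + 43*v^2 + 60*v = (v - 3)*(v^4 - 21*v^2 - 20*v) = (v - 3)*(v + 4)*(v^3 - 4*v^2 - 5*v) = (v - 5)*(v - 3)*(v + 4)*(v^2 + v) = (v - 5)*(v - 3)*(v + 1)*(v + 4)*(v)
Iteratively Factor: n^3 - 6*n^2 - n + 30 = (n + 2)*(n^2 - 8*n + 15) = (n - 3)*(n + 2)*(n - 5)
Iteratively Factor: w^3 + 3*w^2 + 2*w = (w + 2)*(w^2 + w) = w*(w + 2)*(w + 1)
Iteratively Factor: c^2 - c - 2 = (c - 2)*(c + 1)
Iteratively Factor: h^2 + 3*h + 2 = (h + 2)*(h + 1)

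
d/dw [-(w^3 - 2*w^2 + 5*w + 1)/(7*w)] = -2*w/7 + 2/7 + 1/(7*w^2)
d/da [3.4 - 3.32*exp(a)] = -3.32*exp(a)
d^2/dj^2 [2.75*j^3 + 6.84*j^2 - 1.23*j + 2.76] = 16.5*j + 13.68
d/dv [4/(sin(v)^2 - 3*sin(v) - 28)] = 4*(3 - 2*sin(v))*cos(v)/((sin(v) - 7)^2*(sin(v) + 4)^2)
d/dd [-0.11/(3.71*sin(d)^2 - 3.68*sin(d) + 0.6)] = (0.8162*sin(d) - 0.4048)*cos(d)/(3.71*sin(d)^2 - 3.68*sin(d) + 0.6)^2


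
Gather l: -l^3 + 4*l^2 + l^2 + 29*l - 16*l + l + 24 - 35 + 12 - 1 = -l^3 + 5*l^2 + 14*l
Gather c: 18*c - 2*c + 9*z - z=16*c + 8*z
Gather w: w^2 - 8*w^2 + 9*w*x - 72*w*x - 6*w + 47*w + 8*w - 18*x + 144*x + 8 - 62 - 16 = -7*w^2 + w*(49 - 63*x) + 126*x - 70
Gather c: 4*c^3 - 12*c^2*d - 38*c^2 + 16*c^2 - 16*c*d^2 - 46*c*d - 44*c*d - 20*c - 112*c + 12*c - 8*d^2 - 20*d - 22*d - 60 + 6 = 4*c^3 + c^2*(-12*d - 22) + c*(-16*d^2 - 90*d - 120) - 8*d^2 - 42*d - 54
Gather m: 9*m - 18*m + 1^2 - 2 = -9*m - 1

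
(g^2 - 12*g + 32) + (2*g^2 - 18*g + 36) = 3*g^2 - 30*g + 68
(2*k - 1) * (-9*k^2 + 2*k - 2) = -18*k^3 + 13*k^2 - 6*k + 2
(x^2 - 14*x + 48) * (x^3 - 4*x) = x^5 - 14*x^4 + 44*x^3 + 56*x^2 - 192*x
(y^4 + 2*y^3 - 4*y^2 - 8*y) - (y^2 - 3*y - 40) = y^4 + 2*y^3 - 5*y^2 - 5*y + 40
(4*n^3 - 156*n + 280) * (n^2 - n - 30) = 4*n^5 - 4*n^4 - 276*n^3 + 436*n^2 + 4400*n - 8400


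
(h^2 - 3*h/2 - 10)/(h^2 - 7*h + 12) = (h + 5/2)/(h - 3)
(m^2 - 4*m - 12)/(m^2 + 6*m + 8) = (m - 6)/(m + 4)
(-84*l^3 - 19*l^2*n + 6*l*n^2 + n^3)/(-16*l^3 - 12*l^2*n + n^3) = (21*l^2 + 10*l*n + n^2)/(4*l^2 + 4*l*n + n^2)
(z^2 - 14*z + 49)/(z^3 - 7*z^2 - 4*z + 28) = (z - 7)/(z^2 - 4)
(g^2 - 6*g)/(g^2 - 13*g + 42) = g/(g - 7)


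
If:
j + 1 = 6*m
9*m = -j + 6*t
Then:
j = 12*t/5 - 3/5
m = 2*t/5 + 1/15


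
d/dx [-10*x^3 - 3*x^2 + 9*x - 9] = -30*x^2 - 6*x + 9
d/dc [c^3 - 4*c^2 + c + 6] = 3*c^2 - 8*c + 1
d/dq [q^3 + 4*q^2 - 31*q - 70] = 3*q^2 + 8*q - 31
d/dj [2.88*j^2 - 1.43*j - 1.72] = 5.76*j - 1.43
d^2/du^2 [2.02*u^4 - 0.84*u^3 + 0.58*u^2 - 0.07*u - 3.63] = 24.24*u^2 - 5.04*u + 1.16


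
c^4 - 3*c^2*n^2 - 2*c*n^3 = c*(c - 2*n)*(c + n)^2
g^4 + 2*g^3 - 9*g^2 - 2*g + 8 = (g - 2)*(g - 1)*(g + 1)*(g + 4)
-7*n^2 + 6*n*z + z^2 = (-n + z)*(7*n + z)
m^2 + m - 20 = (m - 4)*(m + 5)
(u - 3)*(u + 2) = u^2 - u - 6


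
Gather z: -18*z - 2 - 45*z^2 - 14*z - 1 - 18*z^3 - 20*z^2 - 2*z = -18*z^3 - 65*z^2 - 34*z - 3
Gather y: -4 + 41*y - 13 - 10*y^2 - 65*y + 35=-10*y^2 - 24*y + 18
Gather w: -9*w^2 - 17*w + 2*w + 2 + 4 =-9*w^2 - 15*w + 6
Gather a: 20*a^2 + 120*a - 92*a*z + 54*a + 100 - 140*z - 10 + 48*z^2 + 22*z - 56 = 20*a^2 + a*(174 - 92*z) + 48*z^2 - 118*z + 34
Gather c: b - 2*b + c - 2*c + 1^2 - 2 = -b - c - 1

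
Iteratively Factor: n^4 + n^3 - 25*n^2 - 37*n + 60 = (n - 5)*(n^3 + 6*n^2 + 5*n - 12) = (n - 5)*(n - 1)*(n^2 + 7*n + 12) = (n - 5)*(n - 1)*(n + 4)*(n + 3)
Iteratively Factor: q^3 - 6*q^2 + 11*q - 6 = (q - 1)*(q^2 - 5*q + 6) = (q - 3)*(q - 1)*(q - 2)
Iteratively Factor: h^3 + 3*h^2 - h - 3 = (h + 3)*(h^2 - 1) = (h - 1)*(h + 3)*(h + 1)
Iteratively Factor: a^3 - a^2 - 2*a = (a)*(a^2 - a - 2) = a*(a - 2)*(a + 1)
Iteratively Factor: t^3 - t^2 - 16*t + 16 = (t - 1)*(t^2 - 16) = (t - 4)*(t - 1)*(t + 4)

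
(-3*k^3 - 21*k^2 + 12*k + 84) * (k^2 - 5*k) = -3*k^5 - 6*k^4 + 117*k^3 + 24*k^2 - 420*k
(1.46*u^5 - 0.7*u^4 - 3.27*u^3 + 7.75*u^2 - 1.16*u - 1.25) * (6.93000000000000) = 10.1178*u^5 - 4.851*u^4 - 22.6611*u^3 + 53.7075*u^2 - 8.0388*u - 8.6625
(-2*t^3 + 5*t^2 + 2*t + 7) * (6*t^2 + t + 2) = -12*t^5 + 28*t^4 + 13*t^3 + 54*t^2 + 11*t + 14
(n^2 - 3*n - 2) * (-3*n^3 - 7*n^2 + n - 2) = -3*n^5 + 2*n^4 + 28*n^3 + 9*n^2 + 4*n + 4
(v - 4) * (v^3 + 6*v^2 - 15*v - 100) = v^4 + 2*v^3 - 39*v^2 - 40*v + 400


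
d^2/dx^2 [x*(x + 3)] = 2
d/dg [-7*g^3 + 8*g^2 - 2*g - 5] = -21*g^2 + 16*g - 2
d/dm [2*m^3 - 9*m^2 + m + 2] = 6*m^2 - 18*m + 1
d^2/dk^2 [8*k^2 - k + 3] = 16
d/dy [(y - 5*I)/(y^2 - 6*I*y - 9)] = (-y + 7*I)/(y^3 - 9*I*y^2 - 27*y + 27*I)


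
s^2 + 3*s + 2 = (s + 1)*(s + 2)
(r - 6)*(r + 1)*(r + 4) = r^3 - r^2 - 26*r - 24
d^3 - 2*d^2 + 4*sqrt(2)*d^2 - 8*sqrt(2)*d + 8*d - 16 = (d - 2)*(d + 2*sqrt(2))^2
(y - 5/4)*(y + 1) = y^2 - y/4 - 5/4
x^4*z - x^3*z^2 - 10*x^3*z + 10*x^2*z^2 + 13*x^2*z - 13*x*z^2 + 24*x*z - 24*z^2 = (x - 8)*(x - 3)*(x - z)*(x*z + z)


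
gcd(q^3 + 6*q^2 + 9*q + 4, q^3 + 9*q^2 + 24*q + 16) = q^2 + 5*q + 4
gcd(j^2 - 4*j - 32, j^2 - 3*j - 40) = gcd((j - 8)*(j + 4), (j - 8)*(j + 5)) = j - 8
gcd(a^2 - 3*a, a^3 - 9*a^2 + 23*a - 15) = a - 3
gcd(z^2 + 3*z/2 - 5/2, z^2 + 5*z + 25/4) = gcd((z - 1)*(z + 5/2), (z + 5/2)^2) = z + 5/2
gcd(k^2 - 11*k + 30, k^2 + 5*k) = 1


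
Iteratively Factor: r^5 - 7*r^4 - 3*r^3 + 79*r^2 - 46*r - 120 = (r + 3)*(r^4 - 10*r^3 + 27*r^2 - 2*r - 40) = (r - 5)*(r + 3)*(r^3 - 5*r^2 + 2*r + 8) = (r - 5)*(r - 2)*(r + 3)*(r^2 - 3*r - 4) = (r - 5)*(r - 2)*(r + 1)*(r + 3)*(r - 4)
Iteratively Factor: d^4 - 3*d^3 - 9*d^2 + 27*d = (d - 3)*(d^3 - 9*d) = (d - 3)*(d + 3)*(d^2 - 3*d) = d*(d - 3)*(d + 3)*(d - 3)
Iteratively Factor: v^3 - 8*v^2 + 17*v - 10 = (v - 1)*(v^2 - 7*v + 10) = (v - 2)*(v - 1)*(v - 5)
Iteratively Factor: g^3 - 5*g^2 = (g - 5)*(g^2) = g*(g - 5)*(g)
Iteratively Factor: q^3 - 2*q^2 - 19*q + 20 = (q - 5)*(q^2 + 3*q - 4) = (q - 5)*(q - 1)*(q + 4)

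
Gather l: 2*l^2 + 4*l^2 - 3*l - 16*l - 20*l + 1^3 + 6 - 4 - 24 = 6*l^2 - 39*l - 21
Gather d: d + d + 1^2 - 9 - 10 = 2*d - 18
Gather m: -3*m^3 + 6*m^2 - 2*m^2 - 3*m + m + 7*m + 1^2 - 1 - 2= -3*m^3 + 4*m^2 + 5*m - 2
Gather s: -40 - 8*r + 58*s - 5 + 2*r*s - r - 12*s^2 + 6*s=-9*r - 12*s^2 + s*(2*r + 64) - 45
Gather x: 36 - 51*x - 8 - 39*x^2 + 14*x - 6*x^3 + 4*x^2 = -6*x^3 - 35*x^2 - 37*x + 28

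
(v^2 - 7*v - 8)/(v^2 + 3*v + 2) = (v - 8)/(v + 2)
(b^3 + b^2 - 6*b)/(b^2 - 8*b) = (b^2 + b - 6)/(b - 8)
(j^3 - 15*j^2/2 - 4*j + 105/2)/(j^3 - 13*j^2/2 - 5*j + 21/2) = (2*j^2 - j - 15)/(2*j^2 + j - 3)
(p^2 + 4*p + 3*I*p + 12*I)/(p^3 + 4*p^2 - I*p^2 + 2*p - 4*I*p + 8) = (p + 3*I)/(p^2 - I*p + 2)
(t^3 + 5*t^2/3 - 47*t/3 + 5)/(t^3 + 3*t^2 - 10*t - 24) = (3*t^2 + 14*t - 5)/(3*(t^2 + 6*t + 8))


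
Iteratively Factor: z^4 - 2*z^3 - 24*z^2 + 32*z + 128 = (z - 4)*(z^3 + 2*z^2 - 16*z - 32) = (z - 4)^2*(z^2 + 6*z + 8) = (z - 4)^2*(z + 2)*(z + 4)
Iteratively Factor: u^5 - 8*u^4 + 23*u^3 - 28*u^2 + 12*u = (u - 3)*(u^4 - 5*u^3 + 8*u^2 - 4*u) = (u - 3)*(u - 2)*(u^3 - 3*u^2 + 2*u) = (u - 3)*(u - 2)*(u - 1)*(u^2 - 2*u) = (u - 3)*(u - 2)^2*(u - 1)*(u)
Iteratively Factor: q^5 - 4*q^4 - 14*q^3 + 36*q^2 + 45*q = (q - 5)*(q^4 + q^3 - 9*q^2 - 9*q) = q*(q - 5)*(q^3 + q^2 - 9*q - 9) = q*(q - 5)*(q + 1)*(q^2 - 9) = q*(q - 5)*(q + 1)*(q + 3)*(q - 3)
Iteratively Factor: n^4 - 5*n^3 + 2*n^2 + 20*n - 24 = (n - 3)*(n^3 - 2*n^2 - 4*n + 8) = (n - 3)*(n - 2)*(n^2 - 4) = (n - 3)*(n - 2)^2*(n + 2)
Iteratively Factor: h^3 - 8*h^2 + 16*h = (h - 4)*(h^2 - 4*h) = h*(h - 4)*(h - 4)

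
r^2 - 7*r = r*(r - 7)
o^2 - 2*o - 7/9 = (o - 7/3)*(o + 1/3)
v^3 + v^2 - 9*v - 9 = (v - 3)*(v + 1)*(v + 3)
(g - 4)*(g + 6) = g^2 + 2*g - 24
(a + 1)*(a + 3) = a^2 + 4*a + 3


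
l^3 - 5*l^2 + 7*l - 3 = (l - 3)*(l - 1)^2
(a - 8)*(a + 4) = a^2 - 4*a - 32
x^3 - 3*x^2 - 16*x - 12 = (x - 6)*(x + 1)*(x + 2)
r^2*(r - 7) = r^3 - 7*r^2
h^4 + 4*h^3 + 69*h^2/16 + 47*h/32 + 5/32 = (h + 1/4)^2*(h + 1)*(h + 5/2)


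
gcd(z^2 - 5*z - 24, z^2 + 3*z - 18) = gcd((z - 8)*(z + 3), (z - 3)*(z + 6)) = 1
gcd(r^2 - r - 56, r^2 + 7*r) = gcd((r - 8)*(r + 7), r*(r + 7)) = r + 7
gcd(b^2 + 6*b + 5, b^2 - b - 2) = b + 1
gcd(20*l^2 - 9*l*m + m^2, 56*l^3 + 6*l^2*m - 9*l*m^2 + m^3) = 4*l - m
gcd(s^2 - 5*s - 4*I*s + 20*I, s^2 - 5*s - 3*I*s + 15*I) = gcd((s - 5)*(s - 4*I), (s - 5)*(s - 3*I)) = s - 5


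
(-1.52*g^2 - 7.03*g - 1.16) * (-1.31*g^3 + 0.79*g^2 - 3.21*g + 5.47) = 1.9912*g^5 + 8.0085*g^4 + 0.8451*g^3 + 13.3355*g^2 - 34.7305*g - 6.3452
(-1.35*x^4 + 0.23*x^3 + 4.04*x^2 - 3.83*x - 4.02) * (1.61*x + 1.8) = -2.1735*x^5 - 2.0597*x^4 + 6.9184*x^3 + 1.1057*x^2 - 13.3662*x - 7.236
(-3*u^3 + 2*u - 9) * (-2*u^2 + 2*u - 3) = 6*u^5 - 6*u^4 + 5*u^3 + 22*u^2 - 24*u + 27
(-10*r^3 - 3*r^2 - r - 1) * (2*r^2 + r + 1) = -20*r^5 - 16*r^4 - 15*r^3 - 6*r^2 - 2*r - 1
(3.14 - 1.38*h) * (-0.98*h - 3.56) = 1.3524*h^2 + 1.8356*h - 11.1784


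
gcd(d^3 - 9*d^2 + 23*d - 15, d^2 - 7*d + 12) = d - 3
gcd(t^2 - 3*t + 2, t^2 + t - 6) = t - 2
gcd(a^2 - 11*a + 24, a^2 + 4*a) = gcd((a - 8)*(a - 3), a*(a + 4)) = 1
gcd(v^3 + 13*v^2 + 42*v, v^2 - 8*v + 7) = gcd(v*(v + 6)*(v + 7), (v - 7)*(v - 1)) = 1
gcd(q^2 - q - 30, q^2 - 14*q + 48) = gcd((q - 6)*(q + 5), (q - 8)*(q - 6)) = q - 6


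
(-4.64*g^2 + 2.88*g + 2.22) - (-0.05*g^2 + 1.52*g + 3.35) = -4.59*g^2 + 1.36*g - 1.13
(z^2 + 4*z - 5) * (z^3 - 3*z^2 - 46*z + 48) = z^5 + z^4 - 63*z^3 - 121*z^2 + 422*z - 240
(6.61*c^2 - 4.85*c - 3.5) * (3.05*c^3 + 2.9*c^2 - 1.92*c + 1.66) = 20.1605*c^5 + 4.3765*c^4 - 37.4312*c^3 + 10.1346*c^2 - 1.331*c - 5.81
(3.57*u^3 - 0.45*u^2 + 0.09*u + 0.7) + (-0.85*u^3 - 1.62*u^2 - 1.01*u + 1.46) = 2.72*u^3 - 2.07*u^2 - 0.92*u + 2.16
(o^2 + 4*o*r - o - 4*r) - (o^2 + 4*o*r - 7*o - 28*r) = 6*o + 24*r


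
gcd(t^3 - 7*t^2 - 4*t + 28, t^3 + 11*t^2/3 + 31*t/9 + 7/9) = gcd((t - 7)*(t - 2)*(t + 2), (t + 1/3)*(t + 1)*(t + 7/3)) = 1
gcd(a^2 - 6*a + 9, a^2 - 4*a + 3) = a - 3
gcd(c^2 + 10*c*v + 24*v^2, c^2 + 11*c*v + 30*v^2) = c + 6*v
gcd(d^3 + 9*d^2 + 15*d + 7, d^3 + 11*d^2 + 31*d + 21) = d^2 + 8*d + 7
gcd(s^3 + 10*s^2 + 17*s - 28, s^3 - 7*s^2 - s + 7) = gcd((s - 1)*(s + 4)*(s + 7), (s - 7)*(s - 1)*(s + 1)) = s - 1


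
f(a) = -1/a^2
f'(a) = 2/a^3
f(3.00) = -0.11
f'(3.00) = 0.07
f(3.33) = -0.09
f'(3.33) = 0.05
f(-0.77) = -1.69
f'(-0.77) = -4.38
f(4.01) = -0.06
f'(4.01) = 0.03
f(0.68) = -2.16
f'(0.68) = 6.36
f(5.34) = -0.04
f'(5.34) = 0.01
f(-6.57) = -0.02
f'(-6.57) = -0.01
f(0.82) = -1.49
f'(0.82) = 3.63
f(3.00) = -0.11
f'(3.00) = 0.07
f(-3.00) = -0.11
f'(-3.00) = -0.07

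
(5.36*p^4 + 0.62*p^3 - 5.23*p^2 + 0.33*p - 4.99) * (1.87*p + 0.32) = 10.0232*p^5 + 2.8746*p^4 - 9.5817*p^3 - 1.0565*p^2 - 9.2257*p - 1.5968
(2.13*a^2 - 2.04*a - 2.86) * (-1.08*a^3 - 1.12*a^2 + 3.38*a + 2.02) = -2.3004*a^5 - 0.1824*a^4 + 12.573*a^3 + 0.610600000000001*a^2 - 13.7876*a - 5.7772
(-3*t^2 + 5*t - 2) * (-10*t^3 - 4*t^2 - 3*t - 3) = 30*t^5 - 38*t^4 + 9*t^3 + 2*t^2 - 9*t + 6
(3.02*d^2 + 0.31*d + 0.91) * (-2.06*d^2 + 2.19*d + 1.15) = -6.2212*d^4 + 5.9752*d^3 + 2.2773*d^2 + 2.3494*d + 1.0465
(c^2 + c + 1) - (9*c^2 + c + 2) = -8*c^2 - 1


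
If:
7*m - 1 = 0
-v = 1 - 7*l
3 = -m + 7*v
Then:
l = 71/343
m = 1/7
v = 22/49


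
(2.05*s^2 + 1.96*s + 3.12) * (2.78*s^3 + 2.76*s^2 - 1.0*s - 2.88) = 5.699*s^5 + 11.1068*s^4 + 12.0332*s^3 + 0.747200000000001*s^2 - 8.7648*s - 8.9856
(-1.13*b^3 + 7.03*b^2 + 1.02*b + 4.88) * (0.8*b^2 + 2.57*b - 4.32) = -0.904*b^5 + 2.7199*b^4 + 23.7647*b^3 - 23.8442*b^2 + 8.1352*b - 21.0816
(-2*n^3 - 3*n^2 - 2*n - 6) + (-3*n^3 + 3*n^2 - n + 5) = -5*n^3 - 3*n - 1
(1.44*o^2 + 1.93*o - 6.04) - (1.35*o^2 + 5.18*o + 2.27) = 0.0899999999999999*o^2 - 3.25*o - 8.31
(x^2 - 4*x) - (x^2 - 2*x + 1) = -2*x - 1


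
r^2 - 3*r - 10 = (r - 5)*(r + 2)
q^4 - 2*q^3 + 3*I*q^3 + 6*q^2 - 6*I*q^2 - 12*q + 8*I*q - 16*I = (q - 2)*(q - 2*I)*(q + I)*(q + 4*I)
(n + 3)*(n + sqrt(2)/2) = n^2 + sqrt(2)*n/2 + 3*n + 3*sqrt(2)/2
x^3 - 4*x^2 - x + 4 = (x - 4)*(x - 1)*(x + 1)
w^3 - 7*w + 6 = (w - 2)*(w - 1)*(w + 3)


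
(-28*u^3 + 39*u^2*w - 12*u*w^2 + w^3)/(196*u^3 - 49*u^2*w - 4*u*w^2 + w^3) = (-u + w)/(7*u + w)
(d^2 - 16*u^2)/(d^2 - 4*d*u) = (d + 4*u)/d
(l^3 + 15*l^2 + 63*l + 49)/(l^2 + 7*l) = l + 8 + 7/l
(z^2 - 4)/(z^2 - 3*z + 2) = (z + 2)/(z - 1)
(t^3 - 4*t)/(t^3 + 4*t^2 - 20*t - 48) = t*(t - 2)/(t^2 + 2*t - 24)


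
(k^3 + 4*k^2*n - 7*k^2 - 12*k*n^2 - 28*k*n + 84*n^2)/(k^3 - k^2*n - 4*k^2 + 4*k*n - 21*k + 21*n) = (k^2 + 4*k*n - 12*n^2)/(k^2 - k*n + 3*k - 3*n)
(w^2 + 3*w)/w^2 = (w + 3)/w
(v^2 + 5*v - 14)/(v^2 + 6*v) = (v^2 + 5*v - 14)/(v*(v + 6))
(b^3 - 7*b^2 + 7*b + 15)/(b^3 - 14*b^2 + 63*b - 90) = (b + 1)/(b - 6)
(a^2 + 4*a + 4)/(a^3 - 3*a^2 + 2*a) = (a^2 + 4*a + 4)/(a*(a^2 - 3*a + 2))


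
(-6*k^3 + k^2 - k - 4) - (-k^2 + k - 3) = -6*k^3 + 2*k^2 - 2*k - 1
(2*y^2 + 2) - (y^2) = y^2 + 2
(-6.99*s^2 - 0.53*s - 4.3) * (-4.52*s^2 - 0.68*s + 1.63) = 31.5948*s^4 + 7.1488*s^3 + 8.4027*s^2 + 2.0601*s - 7.009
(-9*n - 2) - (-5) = 3 - 9*n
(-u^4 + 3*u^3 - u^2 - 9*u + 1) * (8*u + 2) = -8*u^5 + 22*u^4 - 2*u^3 - 74*u^2 - 10*u + 2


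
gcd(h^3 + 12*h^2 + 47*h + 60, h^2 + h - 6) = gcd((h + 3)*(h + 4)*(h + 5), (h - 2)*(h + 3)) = h + 3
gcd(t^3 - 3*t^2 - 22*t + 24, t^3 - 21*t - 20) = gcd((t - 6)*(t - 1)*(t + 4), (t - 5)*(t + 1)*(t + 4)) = t + 4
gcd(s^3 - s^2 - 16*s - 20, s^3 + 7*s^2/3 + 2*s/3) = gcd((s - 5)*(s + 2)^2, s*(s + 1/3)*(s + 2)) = s + 2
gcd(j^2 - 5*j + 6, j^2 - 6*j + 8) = j - 2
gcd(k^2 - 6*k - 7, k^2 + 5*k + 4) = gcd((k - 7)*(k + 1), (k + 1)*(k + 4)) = k + 1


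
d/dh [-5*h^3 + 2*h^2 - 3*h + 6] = -15*h^2 + 4*h - 3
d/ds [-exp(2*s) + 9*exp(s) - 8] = (9 - 2*exp(s))*exp(s)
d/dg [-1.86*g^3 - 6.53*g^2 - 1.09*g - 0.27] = -5.58*g^2 - 13.06*g - 1.09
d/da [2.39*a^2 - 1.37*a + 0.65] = 4.78*a - 1.37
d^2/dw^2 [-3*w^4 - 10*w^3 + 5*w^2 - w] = -36*w^2 - 60*w + 10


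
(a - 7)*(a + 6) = a^2 - a - 42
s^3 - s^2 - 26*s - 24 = (s - 6)*(s + 1)*(s + 4)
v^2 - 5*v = v*(v - 5)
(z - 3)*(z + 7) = z^2 + 4*z - 21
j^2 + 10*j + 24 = (j + 4)*(j + 6)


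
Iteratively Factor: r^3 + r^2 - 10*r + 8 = (r - 2)*(r^2 + 3*r - 4) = (r - 2)*(r + 4)*(r - 1)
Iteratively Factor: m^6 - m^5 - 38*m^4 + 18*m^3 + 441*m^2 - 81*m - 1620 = (m - 3)*(m^5 + 2*m^4 - 32*m^3 - 78*m^2 + 207*m + 540) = (m - 3)*(m + 4)*(m^4 - 2*m^3 - 24*m^2 + 18*m + 135) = (m - 3)*(m + 3)*(m + 4)*(m^3 - 5*m^2 - 9*m + 45) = (m - 3)^2*(m + 3)*(m + 4)*(m^2 - 2*m - 15) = (m - 3)^2*(m + 3)^2*(m + 4)*(m - 5)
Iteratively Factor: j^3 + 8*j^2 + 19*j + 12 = (j + 4)*(j^2 + 4*j + 3) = (j + 3)*(j + 4)*(j + 1)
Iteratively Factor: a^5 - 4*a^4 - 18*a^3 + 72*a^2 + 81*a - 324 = (a + 3)*(a^4 - 7*a^3 + 3*a^2 + 63*a - 108) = (a + 3)^2*(a^3 - 10*a^2 + 33*a - 36) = (a - 4)*(a + 3)^2*(a^2 - 6*a + 9) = (a - 4)*(a - 3)*(a + 3)^2*(a - 3)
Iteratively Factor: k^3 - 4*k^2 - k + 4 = (k + 1)*(k^2 - 5*k + 4) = (k - 4)*(k + 1)*(k - 1)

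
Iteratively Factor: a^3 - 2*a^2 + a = (a)*(a^2 - 2*a + 1) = a*(a - 1)*(a - 1)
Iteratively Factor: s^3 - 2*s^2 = (s)*(s^2 - 2*s) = s^2*(s - 2)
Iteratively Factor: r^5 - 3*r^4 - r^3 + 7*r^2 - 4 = (r + 1)*(r^4 - 4*r^3 + 3*r^2 + 4*r - 4) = (r - 1)*(r + 1)*(r^3 - 3*r^2 + 4) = (r - 1)*(r + 1)^2*(r^2 - 4*r + 4) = (r - 2)*(r - 1)*(r + 1)^2*(r - 2)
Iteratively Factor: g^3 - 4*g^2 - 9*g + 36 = (g + 3)*(g^2 - 7*g + 12) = (g - 4)*(g + 3)*(g - 3)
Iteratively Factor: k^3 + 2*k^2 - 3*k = (k - 1)*(k^2 + 3*k) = (k - 1)*(k + 3)*(k)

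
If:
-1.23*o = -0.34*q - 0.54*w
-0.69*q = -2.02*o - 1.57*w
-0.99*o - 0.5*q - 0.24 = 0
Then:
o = -0.09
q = -0.30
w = -0.02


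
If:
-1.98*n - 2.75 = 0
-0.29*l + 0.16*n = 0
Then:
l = -0.77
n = -1.39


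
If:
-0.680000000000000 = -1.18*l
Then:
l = 0.58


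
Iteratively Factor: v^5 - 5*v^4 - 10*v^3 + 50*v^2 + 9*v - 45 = (v - 5)*(v^4 - 10*v^2 + 9) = (v - 5)*(v - 1)*(v^3 + v^2 - 9*v - 9) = (v - 5)*(v - 3)*(v - 1)*(v^2 + 4*v + 3) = (v - 5)*(v - 3)*(v - 1)*(v + 3)*(v + 1)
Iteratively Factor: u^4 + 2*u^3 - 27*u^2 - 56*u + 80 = (u + 4)*(u^3 - 2*u^2 - 19*u + 20) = (u + 4)^2*(u^2 - 6*u + 5) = (u - 5)*(u + 4)^2*(u - 1)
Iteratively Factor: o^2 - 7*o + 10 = (o - 5)*(o - 2)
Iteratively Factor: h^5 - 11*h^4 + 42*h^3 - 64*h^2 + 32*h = (h - 4)*(h^4 - 7*h^3 + 14*h^2 - 8*h) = h*(h - 4)*(h^3 - 7*h^2 + 14*h - 8) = h*(h - 4)^2*(h^2 - 3*h + 2) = h*(h - 4)^2*(h - 2)*(h - 1)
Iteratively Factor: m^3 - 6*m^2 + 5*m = (m)*(m^2 - 6*m + 5) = m*(m - 5)*(m - 1)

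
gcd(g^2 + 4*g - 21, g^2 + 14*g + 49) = g + 7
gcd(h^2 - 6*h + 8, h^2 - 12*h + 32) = h - 4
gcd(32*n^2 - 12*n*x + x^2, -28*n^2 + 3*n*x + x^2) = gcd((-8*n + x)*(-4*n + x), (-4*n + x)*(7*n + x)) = -4*n + x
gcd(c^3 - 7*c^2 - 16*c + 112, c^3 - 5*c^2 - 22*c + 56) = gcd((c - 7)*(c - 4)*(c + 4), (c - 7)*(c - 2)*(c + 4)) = c^2 - 3*c - 28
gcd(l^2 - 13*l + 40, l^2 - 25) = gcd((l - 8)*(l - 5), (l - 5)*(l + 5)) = l - 5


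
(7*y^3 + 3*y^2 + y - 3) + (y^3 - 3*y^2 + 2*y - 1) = 8*y^3 + 3*y - 4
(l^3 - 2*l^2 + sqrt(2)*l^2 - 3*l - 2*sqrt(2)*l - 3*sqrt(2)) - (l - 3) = l^3 - 2*l^2 + sqrt(2)*l^2 - 4*l - 2*sqrt(2)*l - 3*sqrt(2) + 3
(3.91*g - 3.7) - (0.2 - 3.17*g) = 7.08*g - 3.9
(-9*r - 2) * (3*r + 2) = -27*r^2 - 24*r - 4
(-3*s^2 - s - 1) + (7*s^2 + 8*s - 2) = 4*s^2 + 7*s - 3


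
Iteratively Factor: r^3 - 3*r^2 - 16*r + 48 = (r - 4)*(r^2 + r - 12) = (r - 4)*(r - 3)*(r + 4)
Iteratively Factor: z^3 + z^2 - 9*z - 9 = (z + 3)*(z^2 - 2*z - 3) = (z + 1)*(z + 3)*(z - 3)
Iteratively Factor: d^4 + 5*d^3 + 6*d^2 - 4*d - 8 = (d + 2)*(d^3 + 3*d^2 - 4) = (d - 1)*(d + 2)*(d^2 + 4*d + 4) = (d - 1)*(d + 2)^2*(d + 2)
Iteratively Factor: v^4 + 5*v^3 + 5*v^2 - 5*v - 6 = (v + 3)*(v^3 + 2*v^2 - v - 2) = (v + 1)*(v + 3)*(v^2 + v - 2) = (v - 1)*(v + 1)*(v + 3)*(v + 2)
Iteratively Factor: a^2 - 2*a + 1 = (a - 1)*(a - 1)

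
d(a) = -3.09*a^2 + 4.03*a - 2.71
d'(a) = 4.03 - 6.18*a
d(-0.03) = -2.83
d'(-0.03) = 4.22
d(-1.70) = -18.49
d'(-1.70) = 14.54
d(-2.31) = -28.51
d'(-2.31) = 18.31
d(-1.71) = -18.64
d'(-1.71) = 14.60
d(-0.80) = -7.91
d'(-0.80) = 8.97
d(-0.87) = -8.55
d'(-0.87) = 9.41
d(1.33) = -2.82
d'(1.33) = -4.19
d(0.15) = -2.18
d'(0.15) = 3.10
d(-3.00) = -42.61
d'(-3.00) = 22.57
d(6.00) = -89.77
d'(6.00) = -33.05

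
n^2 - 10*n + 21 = (n - 7)*(n - 3)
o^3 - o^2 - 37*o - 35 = (o - 7)*(o + 1)*(o + 5)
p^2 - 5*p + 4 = (p - 4)*(p - 1)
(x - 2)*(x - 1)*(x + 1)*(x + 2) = x^4 - 5*x^2 + 4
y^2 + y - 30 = (y - 5)*(y + 6)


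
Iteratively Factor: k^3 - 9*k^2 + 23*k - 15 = (k - 1)*(k^2 - 8*k + 15) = (k - 5)*(k - 1)*(k - 3)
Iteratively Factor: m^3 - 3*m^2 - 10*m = (m)*(m^2 - 3*m - 10) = m*(m - 5)*(m + 2)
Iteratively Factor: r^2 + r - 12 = (r - 3)*(r + 4)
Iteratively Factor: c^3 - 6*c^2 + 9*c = (c - 3)*(c^2 - 3*c) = c*(c - 3)*(c - 3)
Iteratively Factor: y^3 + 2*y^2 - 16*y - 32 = (y + 2)*(y^2 - 16) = (y + 2)*(y + 4)*(y - 4)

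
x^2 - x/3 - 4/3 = (x - 4/3)*(x + 1)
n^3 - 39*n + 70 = (n - 5)*(n - 2)*(n + 7)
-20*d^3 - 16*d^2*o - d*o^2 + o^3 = (-5*d + o)*(2*d + o)^2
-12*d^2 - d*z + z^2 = (-4*d + z)*(3*d + z)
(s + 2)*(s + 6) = s^2 + 8*s + 12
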